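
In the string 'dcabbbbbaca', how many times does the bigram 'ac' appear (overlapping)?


Scanning 'dcabbbbbaca' for bigram 'ac':
  Position 0: 'dc' -> no
  Position 1: 'ca' -> no
  Position 2: 'ab' -> no
  Position 3: 'bb' -> no
  Position 4: 'bb' -> no
  Position 5: 'bb' -> no
  Position 6: 'bb' -> no
  Position 7: 'ba' -> no
  Position 8: 'ac' -> MATCH
  Position 9: 'ca' -> no
Total matches: 1

1


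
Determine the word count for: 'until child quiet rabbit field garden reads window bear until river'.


Counting words by splitting on spaces:
  Word 1: 'until'
  Word 2: 'child'
  Word 3: 'quiet'
  Word 4: 'rabbit'
  Word 5: 'field'
  Word 6: 'garden'
  Word 7: 'reads'
  Word 8: 'window'
  Word 9: 'bear'
  Word 10: 'until'
  Word 11: 'river'
Total words: 11

11


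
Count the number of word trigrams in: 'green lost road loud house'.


Word trigrams from [5] words:
  Trigram 1: (green lost road)
  Trigram 2: (lost road loud)
  Trigram 3: (road loud house)
Total word trigrams: 5 - 2 = 3

3


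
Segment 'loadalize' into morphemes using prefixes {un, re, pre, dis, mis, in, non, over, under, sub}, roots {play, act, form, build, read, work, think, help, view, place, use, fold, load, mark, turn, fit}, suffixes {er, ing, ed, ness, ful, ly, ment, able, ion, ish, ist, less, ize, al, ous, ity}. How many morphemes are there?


Segmenting 'loadalize' against the inventory:
  'load' -> root (morpheme 1)
  'al' -> suffix (morpheme 2)
  'ize' -> suffix (morpheme 3)
Total morphemes: 3

3


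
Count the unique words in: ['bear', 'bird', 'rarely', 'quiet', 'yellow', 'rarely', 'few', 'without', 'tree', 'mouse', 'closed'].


Listing all tokens and tracking unique types:
  Token 1: 'bear' -> NEW (unique so far: 1)
  Token 2: 'bird' -> NEW (unique so far: 2)
  Token 3: 'rarely' -> NEW (unique so far: 3)
  Token 4: 'quiet' -> NEW (unique so far: 4)
  Token 5: 'yellow' -> NEW (unique so far: 5)
  Token 6: 'rarely' -> duplicate (unique so far: 5)
  Token 7: 'few' -> NEW (unique so far: 6)
  Token 8: 'without' -> NEW (unique so far: 7)
  Token 9: 'tree' -> NEW (unique so far: 8)
  Token 10: 'mouse' -> NEW (unique so far: 9)
  Token 11: 'closed' -> NEW (unique so far: 10)
Unique types: ('bear', 'bird', 'closed', 'few', 'mouse', 'quiet', 'rarely', 'tree', 'without', 'yellow')
Vocabulary size: 10

10


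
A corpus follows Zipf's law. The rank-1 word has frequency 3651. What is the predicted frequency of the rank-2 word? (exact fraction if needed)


Zipf's law: freq(rank) = f1 / rank
f1 = 3651, rank = 2
freq = 3651 / 2
GCD(3651, 2) = 1
Simplified: 3651/2

3651/2


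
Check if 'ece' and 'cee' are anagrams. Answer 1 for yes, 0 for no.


Sort characters of 'ece': 'cee'
Sort characters of 'cee': 'cee'
Sorted forms match -> they ARE anagrams
Result: 1

1


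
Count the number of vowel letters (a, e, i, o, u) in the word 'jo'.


Scanning each character of 'jo':
  Position 1: 'j' -> consonant (running count: 0)
  Position 2: 'o' -> vowel (running count: 1)
Total vowels: 1

1


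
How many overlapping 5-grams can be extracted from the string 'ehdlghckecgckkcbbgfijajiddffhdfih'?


String 'ehdlghckecgckkcbbgfijajiddffhdfih' has length L = 33.
Number of overlapping n-grams = L - n + 1
Substituting: 33 - 5 + 1 = 29

29


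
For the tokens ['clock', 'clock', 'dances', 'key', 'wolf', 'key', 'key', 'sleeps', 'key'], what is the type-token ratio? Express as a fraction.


Tokens: 9
Unique types: ('clock', 'dances', 'key', 'sleeps', 'wolf') = 5
TTR = 5/9
Already in lowest terms.

5/9


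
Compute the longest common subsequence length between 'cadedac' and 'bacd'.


DP table for LCS of 'cadedac' and 'bacd':
       b  a  c  d
    0  0  0  0  0
  c 0  0  0  1  1
  a 0  0  1  1  1
  d 0  0  1  1  2
  e 0  0  1  1  2
  d 0  0  1  1  2
  a 0  0  1  1  2
  c 0  0  1  2  2
LCS: 'cd'
LCS length = 2

2


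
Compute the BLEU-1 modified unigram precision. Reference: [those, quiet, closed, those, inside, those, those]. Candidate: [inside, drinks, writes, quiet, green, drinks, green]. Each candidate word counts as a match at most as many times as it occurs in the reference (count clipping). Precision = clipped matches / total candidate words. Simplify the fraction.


Reference word counts: {'closed': 1, 'inside': 1, 'quiet': 1, 'those': 4}
Checking each candidate word (with clipping):
  'inside' -> in reference (ref count 1, used 1/1) -> match (matches: 1)
  'drinks' -> not in reference -> no match (matches: 1)
  'writes' -> not in reference -> no match (matches: 1)
  'quiet' -> in reference (ref count 1, used 1/1) -> match (matches: 2)
  'green' -> not in reference -> no match (matches: 2)
  'drinks' -> not in reference -> no match (matches: 2)
  'green' -> not in reference -> no match (matches: 2)
Clipped matches: 2, Candidate length: 7
Precision = 2/7

2/7


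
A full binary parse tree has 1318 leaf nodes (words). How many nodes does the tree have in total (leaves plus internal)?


Leaf nodes (terminals): 1318
Internal nodes = n - 1 = 1318 - 1 = 1317
Total = leaves + internal = 1318 + 1317 = 2635

2635


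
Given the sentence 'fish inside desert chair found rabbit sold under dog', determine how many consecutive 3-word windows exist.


Word trigrams from [9] words:
  Trigram 1: (fish inside desert)
  Trigram 2: (inside desert chair)
  Trigram 3: (desert chair found)
  Trigram 4: (chair found rabbit)
  Trigram 5: (found rabbit sold)
  Trigram 6: (rabbit sold under)
  Trigram 7: (sold under dog)
Total word trigrams: 9 - 2 = 7

7


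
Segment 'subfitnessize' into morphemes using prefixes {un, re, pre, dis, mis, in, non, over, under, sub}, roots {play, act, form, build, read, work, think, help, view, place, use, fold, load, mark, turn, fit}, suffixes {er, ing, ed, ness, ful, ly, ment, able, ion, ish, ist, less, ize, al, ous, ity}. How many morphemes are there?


Segmenting 'subfitnessize' against the inventory:
  'sub' -> prefix (morpheme 1)
  'fit' -> root (morpheme 2)
  'ness' -> suffix (morpheme 3)
  'ize' -> suffix (morpheme 4)
Total morphemes: 4

4


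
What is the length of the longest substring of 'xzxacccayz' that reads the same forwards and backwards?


Scanning 'xzxacccayz' for palindromic substrings.
Substring at positions 3-7: 'accca'.
Check: reverse('accca') = 'accca' -> palindrome confirmed.
Neighbouring characters ('x' / 'y') break symmetry, so it cannot extend further.
No longer palindromic substring exists; longest length = 5

5


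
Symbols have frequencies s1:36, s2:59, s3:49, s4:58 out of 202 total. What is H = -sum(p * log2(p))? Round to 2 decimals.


Computing entropy H = -sum(p_i * log2(p_i)):
  s1: p = 36/202 = 0.1782, -p*log2(p) = 0.4435
  s2: p = 59/202 = 0.2921, -p*log2(p) = 0.5186
  s3: p = 49/202 = 0.2426, -p*log2(p) = 0.4957
  s4: p = 58/202 = 0.2871, -p*log2(p) = 0.5169
H = sum of terms = 1.9747
Rounded to 2 decimals: 1.97

1.97


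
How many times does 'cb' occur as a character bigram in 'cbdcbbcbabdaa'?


Scanning 'cbdcbbcbabdaa' for bigram 'cb':
  Position 0: 'cb' -> MATCH
  Position 1: 'bd' -> no
  Position 2: 'dc' -> no
  Position 3: 'cb' -> MATCH
  Position 4: 'bb' -> no
  Position 5: 'bc' -> no
  Position 6: 'cb' -> MATCH
  Position 7: 'ba' -> no
  Position 8: 'ab' -> no
  Position 9: 'bd' -> no
  Position 10: 'da' -> no
  Position 11: 'aa' -> no
Total matches: 3

3


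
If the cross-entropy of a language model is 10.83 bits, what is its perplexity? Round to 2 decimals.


Perplexity formula: PP = 2^H
H = 10.83
PP = 2^10.83
Decompose: 2^10.83 = 2^10 * 2^0.83
2^10 = 1024, 2^0.83 ~ 1.7776854
PP ~ 1024 * 1.7776854 = 1820.3498496
Rounded to 2 decimals: 1820.35

1820.35


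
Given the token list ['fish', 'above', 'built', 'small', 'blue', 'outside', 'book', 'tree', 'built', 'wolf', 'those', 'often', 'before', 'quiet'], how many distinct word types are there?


Listing all tokens and tracking unique types:
  Token 1: 'fish' -> NEW (unique so far: 1)
  Token 2: 'above' -> NEW (unique so far: 2)
  Token 3: 'built' -> NEW (unique so far: 3)
  Token 4: 'small' -> NEW (unique so far: 4)
  Token 5: 'blue' -> NEW (unique so far: 5)
  Token 6: 'outside' -> NEW (unique so far: 6)
  Token 7: 'book' -> NEW (unique so far: 7)
  Token 8: 'tree' -> NEW (unique so far: 8)
  Token 9: 'built' -> duplicate (unique so far: 8)
  Token 10: 'wolf' -> NEW (unique so far: 9)
  Token 11: 'those' -> NEW (unique so far: 10)
  Token 12: 'often' -> NEW (unique so far: 11)
  Token 13: 'before' -> NEW (unique so far: 12)
  Token 14: 'quiet' -> NEW (unique so far: 13)
Unique types: ('above', 'before', 'blue', 'book', 'built', 'fish', 'often', 'outside', 'quiet', 'small', 'those', 'tree', 'wolf')
Vocabulary size: 13

13


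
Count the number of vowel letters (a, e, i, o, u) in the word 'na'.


Scanning each character of 'na':
  Position 1: 'n' -> consonant (running count: 0)
  Position 2: 'a' -> vowel (running count: 1)
Total vowels: 1

1


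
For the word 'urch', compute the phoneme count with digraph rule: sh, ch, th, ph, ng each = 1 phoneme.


Parsing 'urch' greedily, digraphs first:
  'u' -> vowel phoneme (phonemes so far: 1)
  'r' -> consonant phoneme (phonemes so far: 2)
  'ch' -> digraph (1 consonant phoneme) (phonemes so far: 3)
Total phonemes: 3

3


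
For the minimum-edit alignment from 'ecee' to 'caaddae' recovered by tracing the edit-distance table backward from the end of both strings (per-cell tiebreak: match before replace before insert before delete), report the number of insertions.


Edit distance = 6. Backtracking from cell (4, 7) with preference match > replace > insert > delete,
then listing the resulting alignment 'ecee' -> 'caaddae' left to right:
  Step 1: insert 'c' [insertion #1]
  Step 2: insert 'a' [insertion #2]
  Step 3: insert 'a' [insertion #3]
  Step 4: replace e->d
  Step 5: replace c->d
  Step 6: replace e->a
  Step 7: keep 'e'
Total insertions: 3

3


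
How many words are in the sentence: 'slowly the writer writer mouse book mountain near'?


Counting words by splitting on spaces:
  Word 1: 'slowly'
  Word 2: 'the'
  Word 3: 'writer'
  Word 4: 'writer'
  Word 5: 'mouse'
  Word 6: 'book'
  Word 7: 'mountain'
  Word 8: 'near'
Total words: 8

8


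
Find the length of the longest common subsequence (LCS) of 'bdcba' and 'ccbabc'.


DP table for LCS of 'bdcba' and 'ccbabc':
       c  c  b  a  b  c
    0  0  0  0  0  0  0
  b 0  0  0  1  1  1  1
  d 0  0  0  1  1  1  1
  c 0  1  1  1  1  1  2
  b 0  1  1  2  2  2  2
  a 0  1  1  2  3  3  3
LCS: 'cba'
LCS length = 3

3


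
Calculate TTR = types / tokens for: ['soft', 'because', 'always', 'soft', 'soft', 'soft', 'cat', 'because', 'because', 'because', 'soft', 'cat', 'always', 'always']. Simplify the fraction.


Tokens: 14
Unique types: ('always', 'because', 'cat', 'soft') = 4
TTR = 4/14
Simplify: divide both by 2 -> 2/7
TTR = 2/7

2/7


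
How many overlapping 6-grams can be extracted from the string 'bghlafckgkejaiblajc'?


String 'bghlafckgkejaiblajc' has length L = 19.
Number of overlapping n-grams = L - n + 1
Substituting: 19 - 6 + 1 = 14

14


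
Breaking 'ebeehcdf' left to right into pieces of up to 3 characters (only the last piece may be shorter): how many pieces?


'ebeehcdf' has 8 characters.
Chunking with max size 3:
  Chunk 1: 'ebe' (positions 0-2)
  Chunk 2: 'ehc' (positions 3-5)
  Chunk 3: 'df' (positions 6-7)
Total chunks: ceil(8 / 3) = 3

3


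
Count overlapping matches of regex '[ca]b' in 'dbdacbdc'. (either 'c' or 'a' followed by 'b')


Pattern: [ca]b means either 'c' or 'a' followed by 'b'.
Scanning 'dbdacbdc' position-by-position:
  Pos 0: window 'db' -> no
  Pos 1: window 'bd' -> no
  Pos 2: window 'da' -> no
  Pos 3: window 'ac' -> no
  Pos 4: window 'cb' -> MATCH
  Pos 5: window 'bd' -> no
  Pos 6: window 'dc' -> no
  Pos 7: window 'c' -> no
Total matches: 1

1


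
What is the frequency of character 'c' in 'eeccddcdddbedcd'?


Scanning 'eeccddcdddbedcd' for 'c':
  Position 2: 'c' -> MATCH (count: 1)
  Position 3: 'c' -> MATCH (count: 2)
  Position 6: 'c' -> MATCH (count: 3)
  Position 13: 'c' -> MATCH (count: 4)
Total occurrences of 'c': 4

4


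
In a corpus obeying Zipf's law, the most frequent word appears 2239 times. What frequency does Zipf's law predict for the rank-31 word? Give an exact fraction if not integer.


Zipf's law: freq(rank) = f1 / rank
f1 = 2239, rank = 31
freq = 2239 / 31
GCD(2239, 31) = 1
Simplified: 2239/31

2239/31


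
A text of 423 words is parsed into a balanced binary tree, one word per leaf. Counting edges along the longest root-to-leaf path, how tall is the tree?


In a balanced binary tree with n leaves the deepest leaf is ceil(log2(n)) edges below the root.
log2(423) = 8.7245
ceil(8.7245) = 9
height (edges) = 9

9


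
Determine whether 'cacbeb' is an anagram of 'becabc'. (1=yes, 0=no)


Sort characters of 'cacbeb': 'abbcce'
Sort characters of 'becabc': 'abbcce'
Sorted forms match -> they ARE anagrams
Result: 1

1


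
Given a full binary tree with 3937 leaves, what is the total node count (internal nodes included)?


Leaf nodes (terminals): 3937
Internal nodes = n - 1 = 3937 - 1 = 3936
Total = leaves + internal = 3937 + 3936 = 7873

7873


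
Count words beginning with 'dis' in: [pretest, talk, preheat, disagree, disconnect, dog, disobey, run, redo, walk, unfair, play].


Checking each word for prefix 'dis':
  'pretest' -> no (count: 0)
  'talk' -> no (count: 0)
  'preheat' -> no (count: 0)
  'disagree' -> YES, starts with 'dis' (count: 1)
  'disconnect' -> YES, starts with 'dis' (count: 2)
  'dog' -> no (count: 2)
  'disobey' -> YES, starts with 'dis' (count: 3)
  'run' -> no (count: 3)
  'redo' -> no (count: 3)
  'walk' -> no (count: 3)
  'unfair' -> no (count: 3)
  'play' -> no (count: 3)
Total with prefix 'dis': 3

3


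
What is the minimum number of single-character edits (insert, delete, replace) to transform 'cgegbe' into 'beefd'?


Building DP table for s1='cgegbe' (len 6) and s2='beefd' (len 5):
       b  e  e  f  d
    0  1  2  3  4  5
  c 1  1  2  3  4  5
  g 2  2  2  3  4  5
  e 3  3  2  2  3  4
  g 4  4  3  3  3  4
  b 5  4  4  4  4  4
  e 6  5  4  4  5  5
Edit distance = dp[6][5] = 5

5


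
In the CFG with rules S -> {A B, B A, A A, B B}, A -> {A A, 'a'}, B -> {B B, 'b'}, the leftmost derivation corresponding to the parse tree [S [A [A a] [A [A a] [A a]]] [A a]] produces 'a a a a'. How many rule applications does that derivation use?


Every bracketed nonterminal node [X ...] in the tree is produced by exactly one rule application.
Reading the tree off as a leftmost derivation:
  Step 1: S  =>  A A   (applied S -> A A)
  Step 2: A A  =>  A A A   (applied A -> A A)
  Step 3: A A A  =>  a A A   (applied A -> a)
  Step 4: a A A  =>  a A A A   (applied A -> A A)
  Step 5: a A A A  =>  a a A A   (applied A -> a)
  Step 6: a a A A  =>  a a a A   (applied A -> a)
  Step 7: a a a A  =>  a a a a   (applied A -> a)
Final yield: a a a a
Total rewrite steps: 7

7


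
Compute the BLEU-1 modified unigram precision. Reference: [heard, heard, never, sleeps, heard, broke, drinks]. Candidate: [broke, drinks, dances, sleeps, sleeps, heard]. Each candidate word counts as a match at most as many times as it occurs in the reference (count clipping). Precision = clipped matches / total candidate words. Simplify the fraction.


Reference word counts: {'broke': 1, 'drinks': 1, 'heard': 3, 'never': 1, 'sleeps': 1}
Checking each candidate word (with clipping):
  'broke' -> in reference (ref count 1, used 1/1) -> match (matches: 1)
  'drinks' -> in reference (ref count 1, used 1/1) -> match (matches: 2)
  'dances' -> not in reference -> no match (matches: 2)
  'sleeps' -> in reference (ref count 1, used 1/1) -> match (matches: 3)
  'sleeps' -> ref count 1 already used up (1/1) -> clipped, no match (matches: 3)
  'heard' -> in reference (ref count 3, used 1/3) -> match (matches: 4)
Clipped matches: 4, Candidate length: 6
Precision = 4/6 = 2/3

2/3


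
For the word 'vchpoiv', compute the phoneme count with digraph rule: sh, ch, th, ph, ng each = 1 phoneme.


Parsing 'vchpoiv' greedily, digraphs first:
  'v' -> consonant phoneme (phonemes so far: 1)
  'ch' -> digraph (1 consonant phoneme) (phonemes so far: 2)
  'p' -> consonant phoneme (phonemes so far: 3)
  'o' -> vowel phoneme (phonemes so far: 4)
  'i' -> vowel phoneme (phonemes so far: 5)
  'v' -> consonant phoneme (phonemes so far: 6)
Total phonemes: 6

6


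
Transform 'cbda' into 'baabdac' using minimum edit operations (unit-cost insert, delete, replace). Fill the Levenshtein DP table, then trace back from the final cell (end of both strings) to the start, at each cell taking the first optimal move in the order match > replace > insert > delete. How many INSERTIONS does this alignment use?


Edit distance = 4. Backtracking from cell (4, 7) with preference match > replace > insert > delete,
then listing the resulting alignment 'cbda' -> 'baabdac' left to right:
  Step 1: insert 'b' [insertion #1]
  Step 2: insert 'a' [insertion #2]
  Step 3: replace c->a
  Step 4: keep 'b'
  Step 5: keep 'd'
  Step 6: keep 'a'
  Step 7: insert 'c' [insertion #3]
Total insertions: 3

3


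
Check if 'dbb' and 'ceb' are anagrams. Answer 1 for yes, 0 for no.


Sort characters of 'dbb': 'bbd'
Sort characters of 'ceb': 'bce'
Sorted forms differ -> they are NOT anagrams
Result: 0

0


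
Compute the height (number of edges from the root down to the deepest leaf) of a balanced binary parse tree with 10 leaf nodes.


In a balanced binary tree with n leaves the deepest leaf is ceil(log2(n)) edges below the root.
log2(10) = 3.3219
ceil(3.3219) = 4
height (edges) = 4

4


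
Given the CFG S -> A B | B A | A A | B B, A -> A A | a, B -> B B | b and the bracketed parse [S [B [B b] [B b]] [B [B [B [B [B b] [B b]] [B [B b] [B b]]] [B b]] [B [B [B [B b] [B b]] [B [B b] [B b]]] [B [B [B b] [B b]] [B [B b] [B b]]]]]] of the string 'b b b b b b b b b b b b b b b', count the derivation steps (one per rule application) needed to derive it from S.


Every bracketed nonterminal node [X ...] in the tree is produced by exactly one rule application.
Reading the tree off as a leftmost derivation:
  Step 1: S  =>  B B   (applied S -> B B)
  Step 2: B B  =>  B B B   (applied B -> B B)
  Step 3: B B B  =>  b B B   (applied B -> b)
  Step 4: b B B  =>  b b B   (applied B -> b)
  Step 5: b b B  =>  b b B B   (applied B -> B B)
  Step 6: b b B B  =>  b b B B B   (applied B -> B B)
  Step 7: b b B B B  =>  b b B B B B   (applied B -> B B)
  Step 8: b b B B B B  =>  b b B B B B B   (applied B -> B B)
  Step 9: b b B B B B B  =>  b b b B B B B   (applied B -> b)
  Step 10: b b b B B B B  =>  b b b b B B B   (applied B -> b)
  Step 11: b b b b B B B  =>  b b b b B B B B   (applied B -> B B)
  Step 12: b b b b B B B B  =>  b b b b b B B B   (applied B -> b)
  Step 13: b b b b b B B B  =>  b b b b b b B B   (applied B -> b)
  Step 14: b b b b b b B B  =>  b b b b b b b B   (applied B -> b)
  Step 15: b b b b b b b B  =>  b b b b b b b B B   (applied B -> B B)
  Step 16: b b b b b b b B B  =>  b b b b b b b B B B   (applied B -> B B)
  Step 17: b b b b b b b B B B  =>  b b b b b b b B B B B   (applied B -> B B)
  Step 18: b b b b b b b B B B B  =>  b b b b b b b b B B B   (applied B -> b)
  Step 19: b b b b b b b b B B B  =>  b b b b b b b b b B B   (applied B -> b)
  Step 20: b b b b b b b b b B B  =>  b b b b b b b b b B B B   (applied B -> B B)
  Step 21: b b b b b b b b b B B B  =>  b b b b b b b b b b B B   (applied B -> b)
  Step 22: b b b b b b b b b b B B  =>  b b b b b b b b b b b B   (applied B -> b)
  Step 23: b b b b b b b b b b b B  =>  b b b b b b b b b b b B B   (applied B -> B B)
  Step 24: b b b b b b b b b b b B B  =>  b b b b b b b b b b b B B B   (applied B -> B B)
  Step 25: b b b b b b b b b b b B B B  =>  b b b b b b b b b b b b B B   (applied B -> b)
  Step 26: b b b b b b b b b b b b B B  =>  b b b b b b b b b b b b b B   (applied B -> b)
  Step 27: b b b b b b b b b b b b b B  =>  b b b b b b b b b b b b b B B   (applied B -> B B)
  Step 28: b b b b b b b b b b b b b B B  =>  b b b b b b b b b b b b b b B   (applied B -> b)
  Step 29: b b b b b b b b b b b b b b B  =>  b b b b b b b b b b b b b b b   (applied B -> b)
Final yield: b b b b b b b b b b b b b b b
Total rewrite steps: 29

29


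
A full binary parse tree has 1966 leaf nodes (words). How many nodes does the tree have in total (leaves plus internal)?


Leaf nodes (terminals): 1966
Internal nodes = n - 1 = 1966 - 1 = 1965
Total = leaves + internal = 1966 + 1965 = 3931

3931


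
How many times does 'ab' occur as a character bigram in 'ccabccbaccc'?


Scanning 'ccabccbaccc' for bigram 'ab':
  Position 0: 'cc' -> no
  Position 1: 'ca' -> no
  Position 2: 'ab' -> MATCH
  Position 3: 'bc' -> no
  Position 4: 'cc' -> no
  Position 5: 'cb' -> no
  Position 6: 'ba' -> no
  Position 7: 'ac' -> no
  Position 8: 'cc' -> no
  Position 9: 'cc' -> no
Total matches: 1

1


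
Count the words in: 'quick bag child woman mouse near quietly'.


Counting words by splitting on spaces:
  Word 1: 'quick'
  Word 2: 'bag'
  Word 3: 'child'
  Word 4: 'woman'
  Word 5: 'mouse'
  Word 6: 'near'
  Word 7: 'quietly'
Total words: 7

7


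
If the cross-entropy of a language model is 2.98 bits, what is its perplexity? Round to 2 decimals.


Perplexity formula: PP = 2^H
H = 2.98
PP = 2^2.98
Decompose: 2^2.98 = 2^2 * 2^0.98
2^2 = 4, 2^0.98 ~ 1.9724654
PP ~ 4 * 1.9724654 = 7.8898616
Rounded to 2 decimals: 7.89

7.89


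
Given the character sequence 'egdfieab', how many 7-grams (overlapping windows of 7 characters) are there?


String 'egdfieab' has length L = 8.
Number of overlapping n-grams = L - n + 1
Substituting: 8 - 7 + 1 = 2

2


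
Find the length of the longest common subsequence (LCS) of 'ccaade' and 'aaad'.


DP table for LCS of 'ccaade' and 'aaad':
       a  a  a  d
    0  0  0  0  0
  c 0  0  0  0  0
  c 0  0  0  0  0
  a 0  1  1  1  1
  a 0  1  2  2  2
  d 0  1  2  2  3
  e 0  1  2  2  3
LCS: 'aad'
LCS length = 3

3


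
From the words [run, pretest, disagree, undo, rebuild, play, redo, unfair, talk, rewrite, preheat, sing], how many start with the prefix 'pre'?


Checking each word for prefix 'pre':
  'run' -> no (count: 0)
  'pretest' -> YES, starts with 'pre' (count: 1)
  'disagree' -> no (count: 1)
  'undo' -> no (count: 1)
  'rebuild' -> no (count: 1)
  'play' -> no (count: 1)
  'redo' -> no (count: 1)
  'unfair' -> no (count: 1)
  'talk' -> no (count: 1)
  'rewrite' -> no (count: 1)
  'preheat' -> YES, starts with 'pre' (count: 2)
  'sing' -> no (count: 2)
Total with prefix 'pre': 2

2


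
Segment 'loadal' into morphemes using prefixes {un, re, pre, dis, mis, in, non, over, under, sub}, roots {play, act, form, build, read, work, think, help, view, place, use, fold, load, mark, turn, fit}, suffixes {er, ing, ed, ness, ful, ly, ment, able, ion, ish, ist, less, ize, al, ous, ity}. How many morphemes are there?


Segmenting 'loadal' against the inventory:
  'load' -> root (morpheme 1)
  'al' -> suffix (morpheme 2)
Total morphemes: 2

2


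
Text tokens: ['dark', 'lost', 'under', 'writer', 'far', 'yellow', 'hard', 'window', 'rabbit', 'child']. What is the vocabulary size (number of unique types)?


Listing all tokens and tracking unique types:
  Token 1: 'dark' -> NEW (unique so far: 1)
  Token 2: 'lost' -> NEW (unique so far: 2)
  Token 3: 'under' -> NEW (unique so far: 3)
  Token 4: 'writer' -> NEW (unique so far: 4)
  Token 5: 'far' -> NEW (unique so far: 5)
  Token 6: 'yellow' -> NEW (unique so far: 6)
  Token 7: 'hard' -> NEW (unique so far: 7)
  Token 8: 'window' -> NEW (unique so far: 8)
  Token 9: 'rabbit' -> NEW (unique so far: 9)
  Token 10: 'child' -> NEW (unique so far: 10)
Unique types: ('child', 'dark', 'far', 'hard', 'lost', 'rabbit', 'under', 'window', 'writer', 'yellow')
Vocabulary size: 10

10


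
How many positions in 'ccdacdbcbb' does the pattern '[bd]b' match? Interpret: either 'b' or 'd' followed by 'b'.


Pattern: [bd]b means either 'b' or 'd' followed by 'b'.
Scanning 'ccdacdbcbb' position-by-position:
  Pos 0: window 'cc' -> no
  Pos 1: window 'cd' -> no
  Pos 2: window 'da' -> no
  Pos 3: window 'ac' -> no
  Pos 4: window 'cd' -> no
  Pos 5: window 'db' -> MATCH
  Pos 6: window 'bc' -> no
  Pos 7: window 'cb' -> no
  Pos 8: window 'bb' -> MATCH
  Pos 9: window 'b' -> no
Total matches: 2

2


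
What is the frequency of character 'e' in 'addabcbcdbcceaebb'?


Scanning 'addabcbcdbcceaebb' for 'e':
  Position 12: 'e' -> MATCH (count: 1)
  Position 14: 'e' -> MATCH (count: 2)
Total occurrences of 'e': 2

2


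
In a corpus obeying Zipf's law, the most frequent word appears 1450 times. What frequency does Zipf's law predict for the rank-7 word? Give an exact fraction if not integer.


Zipf's law: freq(rank) = f1 / rank
f1 = 1450, rank = 7
freq = 1450 / 7
GCD(1450, 7) = 1
Simplified: 1450/7

1450/7


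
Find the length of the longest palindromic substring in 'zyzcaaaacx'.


Scanning 'zyzcaaaacx' for palindromic substrings.
Substring at positions 3-8: 'caaaac'.
Check: reverse('caaaac') = 'caaaac' -> palindrome confirmed.
Neighbouring characters ('z' / 'x') break symmetry, so it cannot extend further.
No longer palindromic substring exists; longest length = 6

6


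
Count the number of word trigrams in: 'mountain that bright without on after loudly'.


Word trigrams from [7] words:
  Trigram 1: (mountain that bright)
  Trigram 2: (that bright without)
  Trigram 3: (bright without on)
  Trigram 4: (without on after)
  Trigram 5: (on after loudly)
Total word trigrams: 7 - 2 = 5

5


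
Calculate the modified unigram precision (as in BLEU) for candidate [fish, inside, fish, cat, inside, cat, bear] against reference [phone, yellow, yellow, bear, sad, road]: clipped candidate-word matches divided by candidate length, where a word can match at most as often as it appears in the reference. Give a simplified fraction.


Reference word counts: {'bear': 1, 'phone': 1, 'road': 1, 'sad': 1, 'yellow': 2}
Checking each candidate word (with clipping):
  'fish' -> not in reference -> no match (matches: 0)
  'inside' -> not in reference -> no match (matches: 0)
  'fish' -> not in reference -> no match (matches: 0)
  'cat' -> not in reference -> no match (matches: 0)
  'inside' -> not in reference -> no match (matches: 0)
  'cat' -> not in reference -> no match (matches: 0)
  'bear' -> in reference (ref count 1, used 1/1) -> match (matches: 1)
Clipped matches: 1, Candidate length: 7
Precision = 1/7

1/7


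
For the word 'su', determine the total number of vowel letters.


Scanning each character of 'su':
  Position 1: 's' -> consonant (running count: 0)
  Position 2: 'u' -> vowel (running count: 1)
Total vowels: 1

1


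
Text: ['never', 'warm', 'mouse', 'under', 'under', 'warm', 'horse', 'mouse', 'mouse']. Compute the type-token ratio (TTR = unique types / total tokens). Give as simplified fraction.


Tokens: 9
Unique types: ('horse', 'mouse', 'never', 'under', 'warm') = 5
TTR = 5/9
Already in lowest terms.

5/9


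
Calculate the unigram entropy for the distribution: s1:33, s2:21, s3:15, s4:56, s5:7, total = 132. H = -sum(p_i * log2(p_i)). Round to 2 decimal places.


Computing entropy H = -sum(p_i * log2(p_i)):
  s1: p = 33/132 = 0.2500, -p*log2(p) = 0.5000
  s2: p = 21/132 = 0.1591, -p*log2(p) = 0.4219
  s3: p = 15/132 = 0.1136, -p*log2(p) = 0.3565
  s4: p = 56/132 = 0.4242, -p*log2(p) = 0.5248
  s5: p = 7/132 = 0.0530, -p*log2(p) = 0.2247
H = sum of terms = 2.0279
Rounded to 2 decimals: 2.03

2.03


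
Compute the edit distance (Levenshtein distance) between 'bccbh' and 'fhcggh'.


Building DP table for s1='bccbh' (len 5) and s2='fhcggh' (len 6):
       f  h  c  g  g  h
    0  1  2  3  4  5  6
  b 1  1  2  3  4  5  6
  c 2  2  2  2  3  4  5
  c 3  3  3  2  3  4  5
  b 4  4  4  3  3  4  5
  h 5  5  4  4  4  4  4
Edit distance = dp[5][6] = 4

4


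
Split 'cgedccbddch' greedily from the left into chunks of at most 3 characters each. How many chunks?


'cgedccbddch' has 11 characters.
Chunking with max size 3:
  Chunk 1: 'cge' (positions 0-2)
  Chunk 2: 'dcc' (positions 3-5)
  Chunk 3: 'bdd' (positions 6-8)
  Chunk 4: 'ch' (positions 9-10)
Total chunks: ceil(11 / 3) = 4

4


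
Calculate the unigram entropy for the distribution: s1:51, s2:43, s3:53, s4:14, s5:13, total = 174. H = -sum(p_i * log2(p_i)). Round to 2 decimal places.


Computing entropy H = -sum(p_i * log2(p_i)):
  s1: p = 51/174 = 0.2931, -p*log2(p) = 0.5189
  s2: p = 43/174 = 0.2471, -p*log2(p) = 0.4984
  s3: p = 53/174 = 0.3046, -p*log2(p) = 0.5224
  s4: p = 14/174 = 0.0805, -p*log2(p) = 0.2925
  s5: p = 13/174 = 0.0747, -p*log2(p) = 0.2796
H = sum of terms = 2.1118
Rounded to 2 decimals: 2.11

2.11


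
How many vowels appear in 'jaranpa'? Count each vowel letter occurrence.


Scanning each character of 'jaranpa':
  Position 1: 'j' -> consonant (running count: 0)
  Position 2: 'a' -> vowel (running count: 1)
  Position 3: 'r' -> consonant (running count: 1)
  Position 4: 'a' -> vowel (running count: 2)
  Position 5: 'n' -> consonant (running count: 2)
  Position 6: 'p' -> consonant (running count: 2)
  Position 7: 'a' -> vowel (running count: 3)
Total vowels: 3

3


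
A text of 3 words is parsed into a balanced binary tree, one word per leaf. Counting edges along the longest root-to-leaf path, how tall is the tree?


In a balanced binary tree with n leaves the deepest leaf is ceil(log2(n)) edges below the root.
log2(3) = 1.5850
ceil(1.5850) = 2
height (edges) = 2

2


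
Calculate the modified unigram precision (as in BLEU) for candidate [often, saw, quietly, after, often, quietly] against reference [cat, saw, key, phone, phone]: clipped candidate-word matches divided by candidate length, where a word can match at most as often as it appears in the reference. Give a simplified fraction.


Reference word counts: {'cat': 1, 'key': 1, 'phone': 2, 'saw': 1}
Checking each candidate word (with clipping):
  'often' -> not in reference -> no match (matches: 0)
  'saw' -> in reference (ref count 1, used 1/1) -> match (matches: 1)
  'quietly' -> not in reference -> no match (matches: 1)
  'after' -> not in reference -> no match (matches: 1)
  'often' -> not in reference -> no match (matches: 1)
  'quietly' -> not in reference -> no match (matches: 1)
Clipped matches: 1, Candidate length: 6
Precision = 1/6

1/6


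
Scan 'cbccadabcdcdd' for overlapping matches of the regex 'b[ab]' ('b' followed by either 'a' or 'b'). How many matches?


Pattern: b[ab] means 'b' followed by either 'a' or 'b'.
Scanning 'cbccadabcdcdd' position-by-position:
  Pos 0: window 'cb' -> no
  Pos 1: window 'bc' -> no
  Pos 2: window 'cc' -> no
  Pos 3: window 'ca' -> no
  Pos 4: window 'ad' -> no
  Pos 5: window 'da' -> no
  Pos 6: window 'ab' -> no
  Pos 7: window 'bc' -> no
  Pos 8: window 'cd' -> no
  Pos 9: window 'dc' -> no
  Pos 10: window 'cd' -> no
  Pos 11: window 'dd' -> no
  Pos 12: window 'd' -> no
Total matches: 0

0


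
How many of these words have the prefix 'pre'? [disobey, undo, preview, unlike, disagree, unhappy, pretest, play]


Checking each word for prefix 'pre':
  'disobey' -> no (count: 0)
  'undo' -> no (count: 0)
  'preview' -> YES, starts with 'pre' (count: 1)
  'unlike' -> no (count: 1)
  'disagree' -> no (count: 1)
  'unhappy' -> no (count: 1)
  'pretest' -> YES, starts with 'pre' (count: 2)
  'play' -> no (count: 2)
Total with prefix 'pre': 2

2


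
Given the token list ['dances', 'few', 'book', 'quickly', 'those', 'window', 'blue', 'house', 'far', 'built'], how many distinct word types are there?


Listing all tokens and tracking unique types:
  Token 1: 'dances' -> NEW (unique so far: 1)
  Token 2: 'few' -> NEW (unique so far: 2)
  Token 3: 'book' -> NEW (unique so far: 3)
  Token 4: 'quickly' -> NEW (unique so far: 4)
  Token 5: 'those' -> NEW (unique so far: 5)
  Token 6: 'window' -> NEW (unique so far: 6)
  Token 7: 'blue' -> NEW (unique so far: 7)
  Token 8: 'house' -> NEW (unique so far: 8)
  Token 9: 'far' -> NEW (unique so far: 9)
  Token 10: 'built' -> NEW (unique so far: 10)
Unique types: ('blue', 'book', 'built', 'dances', 'far', 'few', 'house', 'quickly', 'those', 'window')
Vocabulary size: 10

10


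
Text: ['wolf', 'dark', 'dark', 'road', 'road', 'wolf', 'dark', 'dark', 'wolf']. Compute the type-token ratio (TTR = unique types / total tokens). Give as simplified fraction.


Tokens: 9
Unique types: ('dark', 'road', 'wolf') = 3
TTR = 3/9
Simplify: divide both by 3 -> 1/3
TTR = 1/3

1/3


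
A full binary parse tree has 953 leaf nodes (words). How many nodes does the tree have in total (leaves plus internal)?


Leaf nodes (terminals): 953
Internal nodes = n - 1 = 953 - 1 = 952
Total = leaves + internal = 953 + 952 = 1905

1905


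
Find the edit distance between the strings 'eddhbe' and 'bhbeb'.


Building DP table for s1='eddhbe' (len 6) and s2='bhbeb' (len 5):
       b  h  b  e  b
    0  1  2  3  4  5
  e 1  1  2  3  3  4
  d 2  2  2  3  4  4
  d 3  3  3  3  4  5
  h 4  4  3  4  4  5
  b 5  4  4  3  4  4
  e 6  5  5  4  3  4
Edit distance = dp[6][5] = 4

4


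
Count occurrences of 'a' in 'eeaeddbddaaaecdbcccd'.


Scanning 'eeaeddbddaaaecdbcccd' for 'a':
  Position 2: 'a' -> MATCH (count: 1)
  Position 9: 'a' -> MATCH (count: 2)
  Position 10: 'a' -> MATCH (count: 3)
  Position 11: 'a' -> MATCH (count: 4)
Total occurrences of 'a': 4

4


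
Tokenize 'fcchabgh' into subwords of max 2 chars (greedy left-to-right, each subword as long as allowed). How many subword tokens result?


'fcchabgh' has 8 characters.
Chunking with max size 2:
  Chunk 1: 'fc' (positions 0-1)
  Chunk 2: 'ch' (positions 2-3)
  Chunk 3: 'ab' (positions 4-5)
  Chunk 4: 'gh' (positions 6-7)
Total chunks: ceil(8 / 2) = 4

4


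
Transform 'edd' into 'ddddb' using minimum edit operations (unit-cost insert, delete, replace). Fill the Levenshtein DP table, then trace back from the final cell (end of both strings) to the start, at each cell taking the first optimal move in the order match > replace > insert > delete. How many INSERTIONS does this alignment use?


Edit distance = 3. Backtracking from cell (3, 5) with preference match > replace > insert > delete,
then listing the resulting alignment 'edd' -> 'ddddb' left to right:
  Step 1: insert 'd' [insertion #1]
  Step 2: replace e->d
  Step 3: keep 'd'
  Step 4: keep 'd'
  Step 5: insert 'b' [insertion #2]
Total insertions: 2

2


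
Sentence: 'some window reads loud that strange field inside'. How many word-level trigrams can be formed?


Word trigrams from [8] words:
  Trigram 1: (some window reads)
  Trigram 2: (window reads loud)
  Trigram 3: (reads loud that)
  Trigram 4: (loud that strange)
  Trigram 5: (that strange field)
  Trigram 6: (strange field inside)
Total word trigrams: 8 - 2 = 6

6


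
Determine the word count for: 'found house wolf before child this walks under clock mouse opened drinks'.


Counting words by splitting on spaces:
  Word 1: 'found'
  Word 2: 'house'
  Word 3: 'wolf'
  Word 4: 'before'
  Word 5: 'child'
  Word 6: 'this'
  Word 7: 'walks'
  Word 8: 'under'
  Word 9: 'clock'
  Word 10: 'mouse'
  Word 11: 'opened'
  Word 12: 'drinks'
Total words: 12

12


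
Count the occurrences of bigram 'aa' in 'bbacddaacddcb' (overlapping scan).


Scanning 'bbacddaacddcb' for bigram 'aa':
  Position 0: 'bb' -> no
  Position 1: 'ba' -> no
  Position 2: 'ac' -> no
  Position 3: 'cd' -> no
  Position 4: 'dd' -> no
  Position 5: 'da' -> no
  Position 6: 'aa' -> MATCH
  Position 7: 'ac' -> no
  Position 8: 'cd' -> no
  Position 9: 'dd' -> no
  Position 10: 'dc' -> no
  Position 11: 'cb' -> no
Total matches: 1

1


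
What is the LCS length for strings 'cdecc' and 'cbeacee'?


DP table for LCS of 'cdecc' and 'cbeacee':
       c  b  e  a  c  e  e
    0  0  0  0  0  0  0  0
  c 0  1  1  1  1  1  1  1
  d 0  1  1  1  1  1  1  1
  e 0  1  1  2  2  2  2  2
  c 0  1  1  2  2  3  3  3
  c 0  1  1  2  2  3  3  3
LCS: 'cec'
LCS length = 3

3


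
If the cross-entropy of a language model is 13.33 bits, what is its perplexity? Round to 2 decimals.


Perplexity formula: PP = 2^H
H = 13.33
PP = 2^13.33
Decompose: 2^13.33 = 2^13 * 2^0.33
2^13 = 8192, 2^0.33 ~ 1.2570134
PP ~ 8192 * 1.2570134 = 10297.4537728
Rounded to 2 decimals: 10297.45

10297.45


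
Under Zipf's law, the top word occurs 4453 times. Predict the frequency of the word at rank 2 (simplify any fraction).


Zipf's law: freq(rank) = f1 / rank
f1 = 4453, rank = 2
freq = 4453 / 2
GCD(4453, 2) = 1
Simplified: 4453/2

4453/2


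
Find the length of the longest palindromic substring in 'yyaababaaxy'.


Scanning 'yyaababaaxy' for palindromic substrings.
Substring at positions 2-8: 'aababaa'.
Check: reverse('aababaa') = 'aababaa' -> palindrome confirmed.
Neighbouring characters ('y' / 'x') break symmetry, so it cannot extend further.
No longer palindromic substring exists; longest length = 7

7


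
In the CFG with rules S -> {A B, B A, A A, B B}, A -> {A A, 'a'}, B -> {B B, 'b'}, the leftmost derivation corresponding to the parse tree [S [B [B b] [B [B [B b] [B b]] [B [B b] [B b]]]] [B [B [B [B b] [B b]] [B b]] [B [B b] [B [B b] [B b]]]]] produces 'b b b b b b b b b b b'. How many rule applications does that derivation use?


Every bracketed nonterminal node [X ...] in the tree is produced by exactly one rule application.
Reading the tree off as a leftmost derivation:
  Step 1: S  =>  B B   (applied S -> B B)
  Step 2: B B  =>  B B B   (applied B -> B B)
  Step 3: B B B  =>  b B B   (applied B -> b)
  Step 4: b B B  =>  b B B B   (applied B -> B B)
  Step 5: b B B B  =>  b B B B B   (applied B -> B B)
  Step 6: b B B B B  =>  b b B B B   (applied B -> b)
  Step 7: b b B B B  =>  b b b B B   (applied B -> b)
  Step 8: b b b B B  =>  b b b B B B   (applied B -> B B)
  Step 9: b b b B B B  =>  b b b b B B   (applied B -> b)
  Step 10: b b b b B B  =>  b b b b b B   (applied B -> b)
  Step 11: b b b b b B  =>  b b b b b B B   (applied B -> B B)
  Step 12: b b b b b B B  =>  b b b b b B B B   (applied B -> B B)
  Step 13: b b b b b B B B  =>  b b b b b B B B B   (applied B -> B B)
  Step 14: b b b b b B B B B  =>  b b b b b b B B B   (applied B -> b)
  Step 15: b b b b b b B B B  =>  b b b b b b b B B   (applied B -> b)
  Step 16: b b b b b b b B B  =>  b b b b b b b b B   (applied B -> b)
  Step 17: b b b b b b b b B  =>  b b b b b b b b B B   (applied B -> B B)
  Step 18: b b b b b b b b B B  =>  b b b b b b b b b B   (applied B -> b)
  Step 19: b b b b b b b b b B  =>  b b b b b b b b b B B   (applied B -> B B)
  Step 20: b b b b b b b b b B B  =>  b b b b b b b b b b B   (applied B -> b)
  Step 21: b b b b b b b b b b B  =>  b b b b b b b b b b b   (applied B -> b)
Final yield: b b b b b b b b b b b
Total rewrite steps: 21

21


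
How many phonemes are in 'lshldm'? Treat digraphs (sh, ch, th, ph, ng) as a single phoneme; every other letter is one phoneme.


Parsing 'lshldm' greedily, digraphs first:
  'l' -> consonant phoneme (phonemes so far: 1)
  'sh' -> digraph (1 consonant phoneme) (phonemes so far: 2)
  'l' -> consonant phoneme (phonemes so far: 3)
  'd' -> consonant phoneme (phonemes so far: 4)
  'm' -> consonant phoneme (phonemes so far: 5)
Total phonemes: 5

5


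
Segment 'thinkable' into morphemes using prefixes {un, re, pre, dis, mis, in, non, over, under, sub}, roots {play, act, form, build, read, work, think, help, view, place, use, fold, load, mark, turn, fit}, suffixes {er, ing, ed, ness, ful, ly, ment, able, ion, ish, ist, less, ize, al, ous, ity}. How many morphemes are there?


Segmenting 'thinkable' against the inventory:
  'think' -> root (morpheme 1)
  'able' -> suffix (morpheme 2)
Total morphemes: 2

2


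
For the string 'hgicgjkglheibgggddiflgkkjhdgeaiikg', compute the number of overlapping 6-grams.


String 'hgicgjkglheibgggddiflgkkjhdgeaiikg' has length L = 34.
Number of overlapping n-grams = L - n + 1
Substituting: 34 - 6 + 1 = 29

29


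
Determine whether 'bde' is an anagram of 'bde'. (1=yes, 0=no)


Sort characters of 'bde': 'bde'
Sort characters of 'bde': 'bde'
Sorted forms match -> they ARE anagrams
Result: 1

1
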